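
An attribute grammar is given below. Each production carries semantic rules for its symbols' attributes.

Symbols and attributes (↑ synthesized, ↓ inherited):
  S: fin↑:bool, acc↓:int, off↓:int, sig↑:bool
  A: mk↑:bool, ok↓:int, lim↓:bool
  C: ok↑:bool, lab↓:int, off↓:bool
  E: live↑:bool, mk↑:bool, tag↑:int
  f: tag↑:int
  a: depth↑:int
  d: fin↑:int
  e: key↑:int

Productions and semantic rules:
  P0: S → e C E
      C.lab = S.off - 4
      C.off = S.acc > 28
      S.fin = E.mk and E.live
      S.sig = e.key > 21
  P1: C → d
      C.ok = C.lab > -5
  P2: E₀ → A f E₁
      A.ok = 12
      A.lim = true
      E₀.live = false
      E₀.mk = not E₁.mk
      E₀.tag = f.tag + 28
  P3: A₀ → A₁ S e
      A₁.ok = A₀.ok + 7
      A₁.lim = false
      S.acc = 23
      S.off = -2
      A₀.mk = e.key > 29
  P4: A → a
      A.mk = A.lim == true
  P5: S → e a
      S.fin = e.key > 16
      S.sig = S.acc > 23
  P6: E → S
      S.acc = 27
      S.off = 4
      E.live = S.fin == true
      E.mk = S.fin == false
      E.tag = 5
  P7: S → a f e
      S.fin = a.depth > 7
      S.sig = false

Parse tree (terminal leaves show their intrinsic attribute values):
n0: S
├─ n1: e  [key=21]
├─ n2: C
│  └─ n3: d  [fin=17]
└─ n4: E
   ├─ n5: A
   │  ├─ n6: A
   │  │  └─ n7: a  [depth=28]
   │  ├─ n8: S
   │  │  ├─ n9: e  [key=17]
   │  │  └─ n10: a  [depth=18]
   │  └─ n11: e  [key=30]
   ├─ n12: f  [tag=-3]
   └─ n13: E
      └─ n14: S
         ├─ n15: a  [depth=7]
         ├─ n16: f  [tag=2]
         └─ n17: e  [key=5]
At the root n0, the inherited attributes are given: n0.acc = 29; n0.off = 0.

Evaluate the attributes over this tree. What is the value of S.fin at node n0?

false

1. n0.acc = 29  [given at root]
2. n0.off = 0  [given at root]
3. n1.key = 21  [terminal]
4. n2.lab = -4  [S.off - 4]
5. n2.off = true  [S.acc > 28]
6. n3.fin = 17  [terminal]
7. n2.ok = true  [C.lab > -5]
8. n5.ok = 12  [12]
9. n5.lim = true  [true]
10. n6.ok = 19  [A₀.ok + 7]
11. n6.lim = false  [false]
12. n7.depth = 28  [terminal]
13. n6.mk = false  [A.lim == true]
14. n8.acc = 23  [23]
15. n8.off = -2  [-2]
16. n9.key = 17  [terminal]
17. n10.depth = 18  [terminal]
18. n8.fin = true  [e.key > 16]
19. n8.sig = false  [S.acc > 23]
20. n11.key = 30  [terminal]
21. n5.mk = true  [e.key > 29]
22. n12.tag = -3  [terminal]
23. n14.acc = 27  [27]
24. n14.off = 4  [4]
25. n15.depth = 7  [terminal]
26. n16.tag = 2  [terminal]
27. n17.key = 5  [terminal]
28. n14.fin = false  [a.depth > 7]
29. n14.sig = false  [false]
30. n13.live = false  [S.fin == true]
31. n13.mk = true  [S.fin == false]
32. n13.tag = 5  [5]
33. n4.live = false  [false]
34. n4.mk = false  [not E₁.mk]
35. n4.tag = 25  [f.tag + 28]
36. n0.fin = false  [E.mk and E.live]
37. n0.sig = false  [e.key > 21]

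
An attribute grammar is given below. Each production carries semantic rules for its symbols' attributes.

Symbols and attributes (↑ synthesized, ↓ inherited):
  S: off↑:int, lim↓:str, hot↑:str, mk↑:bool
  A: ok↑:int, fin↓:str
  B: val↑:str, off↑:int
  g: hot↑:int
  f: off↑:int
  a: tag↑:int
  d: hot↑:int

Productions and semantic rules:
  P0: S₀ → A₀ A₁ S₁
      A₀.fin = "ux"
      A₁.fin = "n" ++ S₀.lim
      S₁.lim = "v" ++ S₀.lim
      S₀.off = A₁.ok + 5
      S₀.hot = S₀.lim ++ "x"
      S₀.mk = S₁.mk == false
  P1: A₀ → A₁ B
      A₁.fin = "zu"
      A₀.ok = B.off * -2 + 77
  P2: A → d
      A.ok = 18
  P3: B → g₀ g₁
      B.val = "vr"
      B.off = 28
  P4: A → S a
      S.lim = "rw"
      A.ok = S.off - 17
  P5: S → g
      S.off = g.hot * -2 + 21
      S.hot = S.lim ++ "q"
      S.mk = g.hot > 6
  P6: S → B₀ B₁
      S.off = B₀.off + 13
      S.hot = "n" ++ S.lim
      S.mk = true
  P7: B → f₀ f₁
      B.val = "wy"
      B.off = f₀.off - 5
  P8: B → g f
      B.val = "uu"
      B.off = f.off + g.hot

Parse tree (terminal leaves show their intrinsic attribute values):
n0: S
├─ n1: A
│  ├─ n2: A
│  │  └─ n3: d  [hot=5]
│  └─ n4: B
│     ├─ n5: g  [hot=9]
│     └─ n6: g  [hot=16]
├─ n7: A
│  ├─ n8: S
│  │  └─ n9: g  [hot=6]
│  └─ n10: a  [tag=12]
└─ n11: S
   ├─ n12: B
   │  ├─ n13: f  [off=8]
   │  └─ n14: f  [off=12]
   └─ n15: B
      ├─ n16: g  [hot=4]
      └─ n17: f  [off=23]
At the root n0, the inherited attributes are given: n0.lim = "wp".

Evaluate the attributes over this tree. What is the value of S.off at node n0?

1. n0.lim = "wp"  [given at root]
2. n1.fin = "ux"  ["ux"]
3. n2.fin = "zu"  ["zu"]
4. n3.hot = 5  [terminal]
5. n2.ok = 18  [18]
6. n5.hot = 9  [terminal]
7. n6.hot = 16  [terminal]
8. n4.val = "vr"  ["vr"]
9. n4.off = 28  [28]
10. n1.ok = 21  [B.off * -2 + 77]
11. n7.fin = "nwp"  ["n" ++ S₀.lim]
12. n8.lim = "rw"  ["rw"]
13. n9.hot = 6  [terminal]
14. n8.off = 9  [g.hot * -2 + 21]
15. n8.hot = "rwq"  [S.lim ++ "q"]
16. n8.mk = false  [g.hot > 6]
17. n10.tag = 12  [terminal]
18. n7.ok = -8  [S.off - 17]
19. n11.lim = "vwp"  ["v" ++ S₀.lim]
20. n13.off = 8  [terminal]
21. n14.off = 12  [terminal]
22. n12.val = "wy"  ["wy"]
23. n12.off = 3  [f₀.off - 5]
24. n16.hot = 4  [terminal]
25. n17.off = 23  [terminal]
26. n15.val = "uu"  ["uu"]
27. n15.off = 27  [f.off + g.hot]
28. n11.off = 16  [B₀.off + 13]
29. n11.hot = "nvwp"  ["n" ++ S.lim]
30. n11.mk = true  [true]
31. n0.off = -3  [A₁.ok + 5]
32. n0.hot = "wpx"  [S₀.lim ++ "x"]
33. n0.mk = false  [S₁.mk == false]

-3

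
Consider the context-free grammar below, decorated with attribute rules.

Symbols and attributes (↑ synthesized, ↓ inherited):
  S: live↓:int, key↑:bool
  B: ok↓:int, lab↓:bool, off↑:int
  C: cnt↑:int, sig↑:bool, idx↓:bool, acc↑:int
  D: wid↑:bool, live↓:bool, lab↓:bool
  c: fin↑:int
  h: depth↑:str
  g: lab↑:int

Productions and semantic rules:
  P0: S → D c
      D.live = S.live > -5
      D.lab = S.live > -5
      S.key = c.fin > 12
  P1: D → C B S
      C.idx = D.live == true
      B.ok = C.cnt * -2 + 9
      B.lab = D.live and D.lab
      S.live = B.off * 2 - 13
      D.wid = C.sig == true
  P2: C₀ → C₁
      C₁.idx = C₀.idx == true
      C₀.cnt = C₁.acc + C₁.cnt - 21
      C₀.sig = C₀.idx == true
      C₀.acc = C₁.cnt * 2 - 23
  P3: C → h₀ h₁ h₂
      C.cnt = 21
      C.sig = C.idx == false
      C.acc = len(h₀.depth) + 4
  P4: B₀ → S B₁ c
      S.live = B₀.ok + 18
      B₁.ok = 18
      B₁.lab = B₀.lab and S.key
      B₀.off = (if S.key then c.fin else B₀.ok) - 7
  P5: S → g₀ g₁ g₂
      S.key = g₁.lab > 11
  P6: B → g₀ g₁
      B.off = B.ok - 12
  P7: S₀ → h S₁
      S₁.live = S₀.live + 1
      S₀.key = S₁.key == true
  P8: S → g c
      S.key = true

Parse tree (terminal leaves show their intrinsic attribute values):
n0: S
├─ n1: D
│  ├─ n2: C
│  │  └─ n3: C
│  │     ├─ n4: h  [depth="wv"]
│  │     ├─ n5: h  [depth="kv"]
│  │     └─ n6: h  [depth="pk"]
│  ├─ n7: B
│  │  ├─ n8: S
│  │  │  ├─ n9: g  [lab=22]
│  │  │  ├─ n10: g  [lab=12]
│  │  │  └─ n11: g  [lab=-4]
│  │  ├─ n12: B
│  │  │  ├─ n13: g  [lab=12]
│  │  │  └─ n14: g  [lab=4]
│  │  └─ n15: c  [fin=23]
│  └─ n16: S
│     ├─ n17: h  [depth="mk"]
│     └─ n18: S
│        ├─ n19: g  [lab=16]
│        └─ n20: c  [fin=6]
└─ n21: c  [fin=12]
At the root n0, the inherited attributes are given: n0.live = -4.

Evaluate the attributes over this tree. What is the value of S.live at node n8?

1. n0.live = -4  [given at root]
2. n1.live = true  [S.live > -5]
3. n1.lab = true  [S.live > -5]
4. n2.idx = true  [D.live == true]
5. n3.idx = true  [C₀.idx == true]
6. n4.depth = "wv"  [terminal]
7. n5.depth = "kv"  [terminal]
8. n6.depth = "pk"  [terminal]
9. n3.cnt = 21  [21]
10. n3.sig = false  [C.idx == false]
11. n3.acc = 6  [len(h₀.depth) + 4]
12. n2.cnt = 6  [C₁.acc + C₁.cnt - 21]
13. n2.sig = true  [C₀.idx == true]
14. n2.acc = 19  [C₁.cnt * 2 - 23]
15. n7.ok = -3  [C.cnt * -2 + 9]
16. n7.lab = true  [D.live and D.lab]
17. n8.live = 15  [B₀.ok + 18]
18. n9.lab = 22  [terminal]
19. n10.lab = 12  [terminal]
20. n11.lab = -4  [terminal]
21. n8.key = true  [g₁.lab > 11]
22. n12.ok = 18  [18]
23. n12.lab = true  [B₀.lab and S.key]
24. n13.lab = 12  [terminal]
25. n14.lab = 4  [terminal]
26. n12.off = 6  [B.ok - 12]
27. n15.fin = 23  [terminal]
28. n7.off = 16  [(if S.key then c.fin else B₀.ok) - 7]
29. n16.live = 19  [B.off * 2 - 13]
30. n17.depth = "mk"  [terminal]
31. n18.live = 20  [S₀.live + 1]
32. n19.lab = 16  [terminal]
33. n20.fin = 6  [terminal]
34. n18.key = true  [true]
35. n16.key = true  [S₁.key == true]
36. n1.wid = true  [C.sig == true]
37. n21.fin = 12  [terminal]
38. n0.key = false  [c.fin > 12]

15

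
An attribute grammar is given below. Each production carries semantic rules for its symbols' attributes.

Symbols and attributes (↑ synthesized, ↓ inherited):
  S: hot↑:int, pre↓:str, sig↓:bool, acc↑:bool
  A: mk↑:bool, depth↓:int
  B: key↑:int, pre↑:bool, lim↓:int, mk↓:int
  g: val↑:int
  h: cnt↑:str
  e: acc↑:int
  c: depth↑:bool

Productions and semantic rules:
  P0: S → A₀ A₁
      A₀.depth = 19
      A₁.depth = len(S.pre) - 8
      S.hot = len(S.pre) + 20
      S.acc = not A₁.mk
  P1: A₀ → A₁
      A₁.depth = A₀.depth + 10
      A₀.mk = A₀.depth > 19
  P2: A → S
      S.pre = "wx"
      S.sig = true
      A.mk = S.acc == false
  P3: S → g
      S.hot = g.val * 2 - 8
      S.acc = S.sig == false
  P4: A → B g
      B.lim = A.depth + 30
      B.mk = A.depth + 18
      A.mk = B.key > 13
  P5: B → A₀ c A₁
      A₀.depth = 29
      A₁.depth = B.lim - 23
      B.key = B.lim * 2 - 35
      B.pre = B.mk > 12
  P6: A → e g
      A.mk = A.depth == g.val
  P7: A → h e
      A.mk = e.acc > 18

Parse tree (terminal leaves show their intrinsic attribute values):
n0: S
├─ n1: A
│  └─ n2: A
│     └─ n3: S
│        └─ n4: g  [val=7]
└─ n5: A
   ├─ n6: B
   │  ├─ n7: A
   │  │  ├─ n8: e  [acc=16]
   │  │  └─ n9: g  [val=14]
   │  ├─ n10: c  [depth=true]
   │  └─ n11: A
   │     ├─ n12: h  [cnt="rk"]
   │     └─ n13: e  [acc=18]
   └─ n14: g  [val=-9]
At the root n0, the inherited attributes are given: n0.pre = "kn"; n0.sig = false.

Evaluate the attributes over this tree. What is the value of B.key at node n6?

13

1. n0.pre = "kn"  [given at root]
2. n0.sig = false  [given at root]
3. n1.depth = 19  [19]
4. n2.depth = 29  [A₀.depth + 10]
5. n3.pre = "wx"  ["wx"]
6. n3.sig = true  [true]
7. n4.val = 7  [terminal]
8. n3.hot = 6  [g.val * 2 - 8]
9. n3.acc = false  [S.sig == false]
10. n2.mk = true  [S.acc == false]
11. n1.mk = false  [A₀.depth > 19]
12. n5.depth = -6  [len(S.pre) - 8]
13. n6.lim = 24  [A.depth + 30]
14. n6.mk = 12  [A.depth + 18]
15. n7.depth = 29  [29]
16. n8.acc = 16  [terminal]
17. n9.val = 14  [terminal]
18. n7.mk = false  [A.depth == g.val]
19. n10.depth = true  [terminal]
20. n11.depth = 1  [B.lim - 23]
21. n12.cnt = "rk"  [terminal]
22. n13.acc = 18  [terminal]
23. n11.mk = false  [e.acc > 18]
24. n6.key = 13  [B.lim * 2 - 35]
25. n6.pre = false  [B.mk > 12]
26. n14.val = -9  [terminal]
27. n5.mk = false  [B.key > 13]
28. n0.hot = 22  [len(S.pre) + 20]
29. n0.acc = true  [not A₁.mk]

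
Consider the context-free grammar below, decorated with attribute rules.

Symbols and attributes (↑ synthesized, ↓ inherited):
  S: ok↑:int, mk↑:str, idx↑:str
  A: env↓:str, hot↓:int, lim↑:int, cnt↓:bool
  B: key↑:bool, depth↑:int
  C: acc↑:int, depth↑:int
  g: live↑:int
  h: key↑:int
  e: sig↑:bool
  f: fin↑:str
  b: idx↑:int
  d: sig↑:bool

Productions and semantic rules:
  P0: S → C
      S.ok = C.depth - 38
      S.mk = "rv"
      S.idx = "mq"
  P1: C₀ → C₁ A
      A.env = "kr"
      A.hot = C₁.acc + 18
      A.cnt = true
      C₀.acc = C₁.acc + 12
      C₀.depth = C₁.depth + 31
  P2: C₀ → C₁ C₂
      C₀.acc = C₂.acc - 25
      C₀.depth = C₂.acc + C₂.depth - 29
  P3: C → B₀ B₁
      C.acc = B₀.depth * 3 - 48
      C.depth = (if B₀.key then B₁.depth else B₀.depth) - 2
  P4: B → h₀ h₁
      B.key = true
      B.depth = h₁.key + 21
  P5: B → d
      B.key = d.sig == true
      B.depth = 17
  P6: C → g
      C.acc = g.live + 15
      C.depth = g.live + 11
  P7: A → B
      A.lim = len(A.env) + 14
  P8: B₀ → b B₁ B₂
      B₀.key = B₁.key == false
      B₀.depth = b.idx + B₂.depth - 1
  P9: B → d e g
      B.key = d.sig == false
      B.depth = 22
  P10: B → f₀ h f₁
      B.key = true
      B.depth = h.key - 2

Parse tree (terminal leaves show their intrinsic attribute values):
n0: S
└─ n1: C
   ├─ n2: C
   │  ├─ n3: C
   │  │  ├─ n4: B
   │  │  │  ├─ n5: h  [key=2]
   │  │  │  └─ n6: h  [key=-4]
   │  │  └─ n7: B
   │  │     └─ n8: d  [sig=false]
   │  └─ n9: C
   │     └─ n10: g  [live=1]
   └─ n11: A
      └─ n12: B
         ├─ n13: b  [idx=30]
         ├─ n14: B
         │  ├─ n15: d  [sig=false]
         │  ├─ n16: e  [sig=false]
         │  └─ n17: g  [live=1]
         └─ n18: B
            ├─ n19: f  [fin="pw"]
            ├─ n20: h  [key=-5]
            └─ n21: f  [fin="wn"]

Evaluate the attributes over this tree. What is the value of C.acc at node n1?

3

1. n5.key = 2  [terminal]
2. n6.key = -4  [terminal]
3. n4.key = true  [true]
4. n4.depth = 17  [h₁.key + 21]
5. n8.sig = false  [terminal]
6. n7.key = false  [d.sig == true]
7. n7.depth = 17  [17]
8. n3.acc = 3  [B₀.depth * 3 - 48]
9. n3.depth = 15  [(if B₀.key then B₁.depth else B₀.depth) - 2]
10. n10.live = 1  [terminal]
11. n9.acc = 16  [g.live + 15]
12. n9.depth = 12  [g.live + 11]
13. n2.acc = -9  [C₂.acc - 25]
14. n2.depth = -1  [C₂.acc + C₂.depth - 29]
15. n11.env = "kr"  ["kr"]
16. n11.hot = 9  [C₁.acc + 18]
17. n11.cnt = true  [true]
18. n13.idx = 30  [terminal]
19. n15.sig = false  [terminal]
20. n16.sig = false  [terminal]
21. n17.live = 1  [terminal]
22. n14.key = true  [d.sig == false]
23. n14.depth = 22  [22]
24. n19.fin = "pw"  [terminal]
25. n20.key = -5  [terminal]
26. n21.fin = "wn"  [terminal]
27. n18.key = true  [true]
28. n18.depth = -7  [h.key - 2]
29. n12.key = false  [B₁.key == false]
30. n12.depth = 22  [b.idx + B₂.depth - 1]
31. n11.lim = 16  [len(A.env) + 14]
32. n1.acc = 3  [C₁.acc + 12]
33. n1.depth = 30  [C₁.depth + 31]
34. n0.ok = -8  [C.depth - 38]
35. n0.mk = "rv"  ["rv"]
36. n0.idx = "mq"  ["mq"]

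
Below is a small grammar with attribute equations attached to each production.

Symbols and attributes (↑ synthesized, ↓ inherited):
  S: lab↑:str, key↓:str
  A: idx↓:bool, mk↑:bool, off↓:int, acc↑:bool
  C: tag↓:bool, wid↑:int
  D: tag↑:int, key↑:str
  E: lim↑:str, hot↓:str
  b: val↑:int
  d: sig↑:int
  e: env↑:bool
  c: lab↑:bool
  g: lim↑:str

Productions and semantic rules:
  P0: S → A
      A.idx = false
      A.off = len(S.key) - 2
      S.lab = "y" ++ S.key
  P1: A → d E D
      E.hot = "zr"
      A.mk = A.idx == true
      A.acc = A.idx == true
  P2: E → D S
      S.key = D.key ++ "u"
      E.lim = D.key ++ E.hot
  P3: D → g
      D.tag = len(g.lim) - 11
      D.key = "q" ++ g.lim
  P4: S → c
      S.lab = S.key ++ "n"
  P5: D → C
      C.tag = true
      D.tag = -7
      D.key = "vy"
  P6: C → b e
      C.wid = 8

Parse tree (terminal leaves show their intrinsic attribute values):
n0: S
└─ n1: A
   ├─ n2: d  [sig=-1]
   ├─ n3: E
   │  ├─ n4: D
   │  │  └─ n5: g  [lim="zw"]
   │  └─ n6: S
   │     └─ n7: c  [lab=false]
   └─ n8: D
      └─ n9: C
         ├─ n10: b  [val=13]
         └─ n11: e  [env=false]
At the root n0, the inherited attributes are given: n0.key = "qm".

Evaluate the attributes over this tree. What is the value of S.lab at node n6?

1. n0.key = "qm"  [given at root]
2. n1.idx = false  [false]
3. n1.off = 0  [len(S.key) - 2]
4. n2.sig = -1  [terminal]
5. n3.hot = "zr"  ["zr"]
6. n5.lim = "zw"  [terminal]
7. n4.tag = -9  [len(g.lim) - 11]
8. n4.key = "qzw"  ["q" ++ g.lim]
9. n6.key = "qzwu"  [D.key ++ "u"]
10. n7.lab = false  [terminal]
11. n6.lab = "qzwun"  [S.key ++ "n"]
12. n3.lim = "qzwzr"  [D.key ++ E.hot]
13. n9.tag = true  [true]
14. n10.val = 13  [terminal]
15. n11.env = false  [terminal]
16. n9.wid = 8  [8]
17. n8.tag = -7  [-7]
18. n8.key = "vy"  ["vy"]
19. n1.mk = false  [A.idx == true]
20. n1.acc = false  [A.idx == true]
21. n0.lab = "yqm"  ["y" ++ S.key]

"qzwun"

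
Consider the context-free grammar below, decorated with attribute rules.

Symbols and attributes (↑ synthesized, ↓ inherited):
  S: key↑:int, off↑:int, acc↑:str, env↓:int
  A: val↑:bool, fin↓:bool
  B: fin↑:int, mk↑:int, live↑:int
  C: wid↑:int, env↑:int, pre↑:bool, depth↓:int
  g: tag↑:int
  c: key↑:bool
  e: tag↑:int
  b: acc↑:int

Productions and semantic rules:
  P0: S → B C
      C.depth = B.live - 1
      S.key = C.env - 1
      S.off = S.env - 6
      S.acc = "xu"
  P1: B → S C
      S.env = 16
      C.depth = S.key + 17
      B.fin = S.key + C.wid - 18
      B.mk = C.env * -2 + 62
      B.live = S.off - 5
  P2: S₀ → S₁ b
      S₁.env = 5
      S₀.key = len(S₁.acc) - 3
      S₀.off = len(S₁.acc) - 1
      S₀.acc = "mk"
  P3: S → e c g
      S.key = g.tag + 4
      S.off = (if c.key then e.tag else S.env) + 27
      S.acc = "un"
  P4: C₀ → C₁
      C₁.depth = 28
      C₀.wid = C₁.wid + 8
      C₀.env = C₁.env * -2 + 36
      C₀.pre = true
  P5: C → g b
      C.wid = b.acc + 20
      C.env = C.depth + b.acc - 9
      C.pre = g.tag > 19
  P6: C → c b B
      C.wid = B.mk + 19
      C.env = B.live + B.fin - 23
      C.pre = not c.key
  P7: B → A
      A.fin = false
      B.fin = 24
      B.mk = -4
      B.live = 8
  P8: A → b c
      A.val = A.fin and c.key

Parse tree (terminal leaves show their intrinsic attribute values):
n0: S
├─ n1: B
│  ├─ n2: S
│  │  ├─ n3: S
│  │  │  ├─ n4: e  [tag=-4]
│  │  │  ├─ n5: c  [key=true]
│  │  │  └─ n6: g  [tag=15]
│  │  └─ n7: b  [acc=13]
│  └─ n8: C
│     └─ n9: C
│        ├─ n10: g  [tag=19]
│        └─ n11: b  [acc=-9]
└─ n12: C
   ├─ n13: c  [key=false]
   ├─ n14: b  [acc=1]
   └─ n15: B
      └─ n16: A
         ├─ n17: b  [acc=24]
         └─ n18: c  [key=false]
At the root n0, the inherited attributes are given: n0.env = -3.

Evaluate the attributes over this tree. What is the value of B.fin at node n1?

0

1. n0.env = -3  [given at root]
2. n2.env = 16  [16]
3. n3.env = 5  [5]
4. n4.tag = -4  [terminal]
5. n5.key = true  [terminal]
6. n6.tag = 15  [terminal]
7. n3.key = 19  [g.tag + 4]
8. n3.off = 23  [(if c.key then e.tag else S.env) + 27]
9. n3.acc = "un"  ["un"]
10. n7.acc = 13  [terminal]
11. n2.key = -1  [len(S₁.acc) - 3]
12. n2.off = 1  [len(S₁.acc) - 1]
13. n2.acc = "mk"  ["mk"]
14. n8.depth = 16  [S.key + 17]
15. n9.depth = 28  [28]
16. n10.tag = 19  [terminal]
17. n11.acc = -9  [terminal]
18. n9.wid = 11  [b.acc + 20]
19. n9.env = 10  [C.depth + b.acc - 9]
20. n9.pre = false  [g.tag > 19]
21. n8.wid = 19  [C₁.wid + 8]
22. n8.env = 16  [C₁.env * -2 + 36]
23. n8.pre = true  [true]
24. n1.fin = 0  [S.key + C.wid - 18]
25. n1.mk = 30  [C.env * -2 + 62]
26. n1.live = -4  [S.off - 5]
27. n12.depth = -5  [B.live - 1]
28. n13.key = false  [terminal]
29. n14.acc = 1  [terminal]
30. n16.fin = false  [false]
31. n17.acc = 24  [terminal]
32. n18.key = false  [terminal]
33. n16.val = false  [A.fin and c.key]
34. n15.fin = 24  [24]
35. n15.mk = -4  [-4]
36. n15.live = 8  [8]
37. n12.wid = 15  [B.mk + 19]
38. n12.env = 9  [B.live + B.fin - 23]
39. n12.pre = true  [not c.key]
40. n0.key = 8  [C.env - 1]
41. n0.off = -9  [S.env - 6]
42. n0.acc = "xu"  ["xu"]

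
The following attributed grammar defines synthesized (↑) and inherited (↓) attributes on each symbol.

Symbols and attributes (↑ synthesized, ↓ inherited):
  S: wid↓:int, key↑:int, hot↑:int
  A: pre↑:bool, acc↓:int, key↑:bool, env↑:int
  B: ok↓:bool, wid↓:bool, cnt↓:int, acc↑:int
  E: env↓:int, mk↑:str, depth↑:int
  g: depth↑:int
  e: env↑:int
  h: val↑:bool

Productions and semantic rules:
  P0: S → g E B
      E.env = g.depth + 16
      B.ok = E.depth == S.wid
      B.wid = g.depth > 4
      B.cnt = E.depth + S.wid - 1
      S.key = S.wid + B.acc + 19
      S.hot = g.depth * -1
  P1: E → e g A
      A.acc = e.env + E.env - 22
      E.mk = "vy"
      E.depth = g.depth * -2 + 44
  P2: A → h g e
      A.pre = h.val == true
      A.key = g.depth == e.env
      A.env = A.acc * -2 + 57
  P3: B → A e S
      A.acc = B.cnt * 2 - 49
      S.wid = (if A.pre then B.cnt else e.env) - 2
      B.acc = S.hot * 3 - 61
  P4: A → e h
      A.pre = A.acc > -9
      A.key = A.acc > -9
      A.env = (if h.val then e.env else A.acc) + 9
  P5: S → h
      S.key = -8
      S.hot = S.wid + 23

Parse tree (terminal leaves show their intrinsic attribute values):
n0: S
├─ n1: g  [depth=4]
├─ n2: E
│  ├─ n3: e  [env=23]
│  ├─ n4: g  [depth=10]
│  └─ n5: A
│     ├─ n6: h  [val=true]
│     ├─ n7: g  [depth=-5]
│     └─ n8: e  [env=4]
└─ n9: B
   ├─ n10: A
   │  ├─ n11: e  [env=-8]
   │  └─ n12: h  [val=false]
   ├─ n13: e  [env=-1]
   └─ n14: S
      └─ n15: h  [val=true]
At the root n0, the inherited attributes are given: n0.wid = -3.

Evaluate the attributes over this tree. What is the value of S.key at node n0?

15

1. n0.wid = -3  [given at root]
2. n1.depth = 4  [terminal]
3. n2.env = 20  [g.depth + 16]
4. n3.env = 23  [terminal]
5. n4.depth = 10  [terminal]
6. n5.acc = 21  [e.env + E.env - 22]
7. n6.val = true  [terminal]
8. n7.depth = -5  [terminal]
9. n8.env = 4  [terminal]
10. n5.pre = true  [h.val == true]
11. n5.key = false  [g.depth == e.env]
12. n5.env = 15  [A.acc * -2 + 57]
13. n2.mk = "vy"  ["vy"]
14. n2.depth = 24  [g.depth * -2 + 44]
15. n9.ok = false  [E.depth == S.wid]
16. n9.wid = false  [g.depth > 4]
17. n9.cnt = 20  [E.depth + S.wid - 1]
18. n10.acc = -9  [B.cnt * 2 - 49]
19. n11.env = -8  [terminal]
20. n12.val = false  [terminal]
21. n10.pre = false  [A.acc > -9]
22. n10.key = false  [A.acc > -9]
23. n10.env = 0  [(if h.val then e.env else A.acc) + 9]
24. n13.env = -1  [terminal]
25. n14.wid = -3  [(if A.pre then B.cnt else e.env) - 2]
26. n15.val = true  [terminal]
27. n14.key = -8  [-8]
28. n14.hot = 20  [S.wid + 23]
29. n9.acc = -1  [S.hot * 3 - 61]
30. n0.key = 15  [S.wid + B.acc + 19]
31. n0.hot = -4  [g.depth * -1]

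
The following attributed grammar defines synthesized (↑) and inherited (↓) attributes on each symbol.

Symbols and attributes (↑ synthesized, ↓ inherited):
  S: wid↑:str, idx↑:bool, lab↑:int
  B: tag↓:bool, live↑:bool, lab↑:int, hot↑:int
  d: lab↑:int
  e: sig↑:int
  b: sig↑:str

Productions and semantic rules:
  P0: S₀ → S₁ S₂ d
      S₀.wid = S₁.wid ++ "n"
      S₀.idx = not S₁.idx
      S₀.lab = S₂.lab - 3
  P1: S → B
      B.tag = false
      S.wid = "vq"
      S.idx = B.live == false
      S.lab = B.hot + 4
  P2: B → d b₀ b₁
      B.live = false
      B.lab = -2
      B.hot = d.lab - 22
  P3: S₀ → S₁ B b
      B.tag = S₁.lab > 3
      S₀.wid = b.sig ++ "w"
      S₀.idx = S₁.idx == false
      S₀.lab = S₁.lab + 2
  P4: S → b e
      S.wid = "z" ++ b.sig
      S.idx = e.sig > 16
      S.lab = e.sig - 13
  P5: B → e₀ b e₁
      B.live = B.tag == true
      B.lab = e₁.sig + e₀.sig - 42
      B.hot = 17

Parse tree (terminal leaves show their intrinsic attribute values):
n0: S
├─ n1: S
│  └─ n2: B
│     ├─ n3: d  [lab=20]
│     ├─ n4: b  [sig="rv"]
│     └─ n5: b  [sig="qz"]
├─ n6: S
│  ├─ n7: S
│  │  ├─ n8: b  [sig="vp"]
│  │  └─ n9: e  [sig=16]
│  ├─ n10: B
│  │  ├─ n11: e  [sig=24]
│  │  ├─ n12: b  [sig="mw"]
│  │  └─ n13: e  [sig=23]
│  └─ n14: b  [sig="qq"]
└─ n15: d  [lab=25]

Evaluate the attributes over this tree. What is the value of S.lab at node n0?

1. n2.tag = false  [false]
2. n3.lab = 20  [terminal]
3. n4.sig = "rv"  [terminal]
4. n5.sig = "qz"  [terminal]
5. n2.live = false  [false]
6. n2.lab = -2  [-2]
7. n2.hot = -2  [d.lab - 22]
8. n1.wid = "vq"  ["vq"]
9. n1.idx = true  [B.live == false]
10. n1.lab = 2  [B.hot + 4]
11. n8.sig = "vp"  [terminal]
12. n9.sig = 16  [terminal]
13. n7.wid = "zvp"  ["z" ++ b.sig]
14. n7.idx = false  [e.sig > 16]
15. n7.lab = 3  [e.sig - 13]
16. n10.tag = false  [S₁.lab > 3]
17. n11.sig = 24  [terminal]
18. n12.sig = "mw"  [terminal]
19. n13.sig = 23  [terminal]
20. n10.live = false  [B.tag == true]
21. n10.lab = 5  [e₁.sig + e₀.sig - 42]
22. n10.hot = 17  [17]
23. n14.sig = "qq"  [terminal]
24. n6.wid = "qqw"  [b.sig ++ "w"]
25. n6.idx = true  [S₁.idx == false]
26. n6.lab = 5  [S₁.lab + 2]
27. n15.lab = 25  [terminal]
28. n0.wid = "vqn"  [S₁.wid ++ "n"]
29. n0.idx = false  [not S₁.idx]
30. n0.lab = 2  [S₂.lab - 3]

2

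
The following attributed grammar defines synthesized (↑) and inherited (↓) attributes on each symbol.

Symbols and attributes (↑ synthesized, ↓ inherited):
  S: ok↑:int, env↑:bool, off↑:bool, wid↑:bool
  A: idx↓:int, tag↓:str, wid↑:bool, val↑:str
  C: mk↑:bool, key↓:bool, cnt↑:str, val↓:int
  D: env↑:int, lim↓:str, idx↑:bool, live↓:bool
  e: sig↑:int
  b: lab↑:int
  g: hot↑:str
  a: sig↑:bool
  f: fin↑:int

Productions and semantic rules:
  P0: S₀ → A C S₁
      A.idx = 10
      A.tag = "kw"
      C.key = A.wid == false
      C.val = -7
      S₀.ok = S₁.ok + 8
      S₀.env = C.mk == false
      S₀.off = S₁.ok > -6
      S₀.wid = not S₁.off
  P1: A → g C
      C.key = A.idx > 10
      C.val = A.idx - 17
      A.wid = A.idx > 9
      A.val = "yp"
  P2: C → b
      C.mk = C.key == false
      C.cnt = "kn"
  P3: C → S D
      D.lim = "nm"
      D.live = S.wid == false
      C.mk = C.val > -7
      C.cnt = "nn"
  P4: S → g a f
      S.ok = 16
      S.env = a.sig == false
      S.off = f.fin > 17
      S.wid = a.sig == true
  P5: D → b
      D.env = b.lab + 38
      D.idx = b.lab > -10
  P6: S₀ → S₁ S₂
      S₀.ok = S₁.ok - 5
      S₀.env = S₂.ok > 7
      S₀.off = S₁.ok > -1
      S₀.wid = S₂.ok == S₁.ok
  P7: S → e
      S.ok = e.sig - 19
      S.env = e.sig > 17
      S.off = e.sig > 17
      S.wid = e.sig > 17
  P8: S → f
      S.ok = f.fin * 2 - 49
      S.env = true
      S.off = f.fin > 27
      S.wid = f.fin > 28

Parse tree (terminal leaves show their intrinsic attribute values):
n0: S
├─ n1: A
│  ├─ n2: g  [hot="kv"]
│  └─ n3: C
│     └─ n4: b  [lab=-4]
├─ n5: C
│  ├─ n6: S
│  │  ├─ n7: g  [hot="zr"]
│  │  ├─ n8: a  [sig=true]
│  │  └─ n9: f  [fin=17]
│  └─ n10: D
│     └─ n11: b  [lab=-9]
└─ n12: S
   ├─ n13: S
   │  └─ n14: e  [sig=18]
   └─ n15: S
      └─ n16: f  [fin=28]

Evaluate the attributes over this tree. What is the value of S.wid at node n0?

1. n1.idx = 10  [10]
2. n1.tag = "kw"  ["kw"]
3. n2.hot = "kv"  [terminal]
4. n3.key = false  [A.idx > 10]
5. n3.val = -7  [A.idx - 17]
6. n4.lab = -4  [terminal]
7. n3.mk = true  [C.key == false]
8. n3.cnt = "kn"  ["kn"]
9. n1.wid = true  [A.idx > 9]
10. n1.val = "yp"  ["yp"]
11. n5.key = false  [A.wid == false]
12. n5.val = -7  [-7]
13. n7.hot = "zr"  [terminal]
14. n8.sig = true  [terminal]
15. n9.fin = 17  [terminal]
16. n6.ok = 16  [16]
17. n6.env = false  [a.sig == false]
18. n6.off = false  [f.fin > 17]
19. n6.wid = true  [a.sig == true]
20. n10.lim = "nm"  ["nm"]
21. n10.live = false  [S.wid == false]
22. n11.lab = -9  [terminal]
23. n10.env = 29  [b.lab + 38]
24. n10.idx = true  [b.lab > -10]
25. n5.mk = false  [C.val > -7]
26. n5.cnt = "nn"  ["nn"]
27. n14.sig = 18  [terminal]
28. n13.ok = -1  [e.sig - 19]
29. n13.env = true  [e.sig > 17]
30. n13.off = true  [e.sig > 17]
31. n13.wid = true  [e.sig > 17]
32. n16.fin = 28  [terminal]
33. n15.ok = 7  [f.fin * 2 - 49]
34. n15.env = true  [true]
35. n15.off = true  [f.fin > 27]
36. n15.wid = false  [f.fin > 28]
37. n12.ok = -6  [S₁.ok - 5]
38. n12.env = false  [S₂.ok > 7]
39. n12.off = false  [S₁.ok > -1]
40. n12.wid = false  [S₂.ok == S₁.ok]
41. n0.ok = 2  [S₁.ok + 8]
42. n0.env = true  [C.mk == false]
43. n0.off = false  [S₁.ok > -6]
44. n0.wid = true  [not S₁.off]

true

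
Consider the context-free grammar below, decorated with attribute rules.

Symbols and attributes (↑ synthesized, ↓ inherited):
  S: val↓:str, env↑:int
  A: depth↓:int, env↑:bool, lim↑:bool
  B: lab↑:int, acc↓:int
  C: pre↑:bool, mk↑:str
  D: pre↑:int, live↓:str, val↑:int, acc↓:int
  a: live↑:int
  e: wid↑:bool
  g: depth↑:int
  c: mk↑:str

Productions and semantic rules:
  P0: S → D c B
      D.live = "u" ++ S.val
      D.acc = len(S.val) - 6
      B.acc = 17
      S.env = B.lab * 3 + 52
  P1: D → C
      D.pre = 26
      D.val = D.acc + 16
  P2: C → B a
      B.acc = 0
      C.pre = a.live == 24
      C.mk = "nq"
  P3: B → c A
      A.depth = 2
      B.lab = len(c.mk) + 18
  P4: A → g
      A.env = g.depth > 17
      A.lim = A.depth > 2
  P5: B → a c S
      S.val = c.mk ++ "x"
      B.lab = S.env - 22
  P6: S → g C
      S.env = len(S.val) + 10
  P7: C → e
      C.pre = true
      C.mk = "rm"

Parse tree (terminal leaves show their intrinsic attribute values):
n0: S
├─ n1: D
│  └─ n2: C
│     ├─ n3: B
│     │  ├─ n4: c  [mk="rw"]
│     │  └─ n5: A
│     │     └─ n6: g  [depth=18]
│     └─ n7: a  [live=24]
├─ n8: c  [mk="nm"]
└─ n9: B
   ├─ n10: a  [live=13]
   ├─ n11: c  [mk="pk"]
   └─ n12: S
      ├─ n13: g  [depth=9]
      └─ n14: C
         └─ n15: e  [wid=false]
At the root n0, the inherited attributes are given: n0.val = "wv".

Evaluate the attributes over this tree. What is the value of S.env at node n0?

1. n0.val = "wv"  [given at root]
2. n1.live = "uwv"  ["u" ++ S.val]
3. n1.acc = -4  [len(S.val) - 6]
4. n3.acc = 0  [0]
5. n4.mk = "rw"  [terminal]
6. n5.depth = 2  [2]
7. n6.depth = 18  [terminal]
8. n5.env = true  [g.depth > 17]
9. n5.lim = false  [A.depth > 2]
10. n3.lab = 20  [len(c.mk) + 18]
11. n7.live = 24  [terminal]
12. n2.pre = true  [a.live == 24]
13. n2.mk = "nq"  ["nq"]
14. n1.pre = 26  [26]
15. n1.val = 12  [D.acc + 16]
16. n8.mk = "nm"  [terminal]
17. n9.acc = 17  [17]
18. n10.live = 13  [terminal]
19. n11.mk = "pk"  [terminal]
20. n12.val = "pkx"  [c.mk ++ "x"]
21. n13.depth = 9  [terminal]
22. n15.wid = false  [terminal]
23. n14.pre = true  [true]
24. n14.mk = "rm"  ["rm"]
25. n12.env = 13  [len(S.val) + 10]
26. n9.lab = -9  [S.env - 22]
27. n0.env = 25  [B.lab * 3 + 52]

25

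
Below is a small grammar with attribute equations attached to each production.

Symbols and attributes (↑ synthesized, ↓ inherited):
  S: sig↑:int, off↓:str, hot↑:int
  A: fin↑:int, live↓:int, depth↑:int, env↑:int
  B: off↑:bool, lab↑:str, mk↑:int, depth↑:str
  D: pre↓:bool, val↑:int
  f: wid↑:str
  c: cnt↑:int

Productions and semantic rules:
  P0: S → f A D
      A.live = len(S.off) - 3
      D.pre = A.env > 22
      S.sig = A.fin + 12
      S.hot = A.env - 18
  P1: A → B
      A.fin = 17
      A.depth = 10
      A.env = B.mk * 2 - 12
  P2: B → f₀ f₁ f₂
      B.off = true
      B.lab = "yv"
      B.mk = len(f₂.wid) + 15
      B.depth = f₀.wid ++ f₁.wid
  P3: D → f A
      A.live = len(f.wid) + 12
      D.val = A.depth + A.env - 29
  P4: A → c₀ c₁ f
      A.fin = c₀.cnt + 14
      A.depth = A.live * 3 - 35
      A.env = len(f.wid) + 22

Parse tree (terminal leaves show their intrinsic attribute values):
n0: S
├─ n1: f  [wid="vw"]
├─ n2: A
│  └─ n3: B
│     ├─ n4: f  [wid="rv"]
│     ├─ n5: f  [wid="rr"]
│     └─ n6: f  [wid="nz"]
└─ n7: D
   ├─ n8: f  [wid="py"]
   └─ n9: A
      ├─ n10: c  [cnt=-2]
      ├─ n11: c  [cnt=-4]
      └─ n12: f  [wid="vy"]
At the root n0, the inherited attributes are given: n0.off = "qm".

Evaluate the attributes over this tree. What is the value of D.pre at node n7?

1. n0.off = "qm"  [given at root]
2. n1.wid = "vw"  [terminal]
3. n2.live = -1  [len(S.off) - 3]
4. n4.wid = "rv"  [terminal]
5. n5.wid = "rr"  [terminal]
6. n6.wid = "nz"  [terminal]
7. n3.off = true  [true]
8. n3.lab = "yv"  ["yv"]
9. n3.mk = 17  [len(f₂.wid) + 15]
10. n3.depth = "rvrr"  [f₀.wid ++ f₁.wid]
11. n2.fin = 17  [17]
12. n2.depth = 10  [10]
13. n2.env = 22  [B.mk * 2 - 12]
14. n7.pre = false  [A.env > 22]
15. n8.wid = "py"  [terminal]
16. n9.live = 14  [len(f.wid) + 12]
17. n10.cnt = -2  [terminal]
18. n11.cnt = -4  [terminal]
19. n12.wid = "vy"  [terminal]
20. n9.fin = 12  [c₀.cnt + 14]
21. n9.depth = 7  [A.live * 3 - 35]
22. n9.env = 24  [len(f.wid) + 22]
23. n7.val = 2  [A.depth + A.env - 29]
24. n0.sig = 29  [A.fin + 12]
25. n0.hot = 4  [A.env - 18]

false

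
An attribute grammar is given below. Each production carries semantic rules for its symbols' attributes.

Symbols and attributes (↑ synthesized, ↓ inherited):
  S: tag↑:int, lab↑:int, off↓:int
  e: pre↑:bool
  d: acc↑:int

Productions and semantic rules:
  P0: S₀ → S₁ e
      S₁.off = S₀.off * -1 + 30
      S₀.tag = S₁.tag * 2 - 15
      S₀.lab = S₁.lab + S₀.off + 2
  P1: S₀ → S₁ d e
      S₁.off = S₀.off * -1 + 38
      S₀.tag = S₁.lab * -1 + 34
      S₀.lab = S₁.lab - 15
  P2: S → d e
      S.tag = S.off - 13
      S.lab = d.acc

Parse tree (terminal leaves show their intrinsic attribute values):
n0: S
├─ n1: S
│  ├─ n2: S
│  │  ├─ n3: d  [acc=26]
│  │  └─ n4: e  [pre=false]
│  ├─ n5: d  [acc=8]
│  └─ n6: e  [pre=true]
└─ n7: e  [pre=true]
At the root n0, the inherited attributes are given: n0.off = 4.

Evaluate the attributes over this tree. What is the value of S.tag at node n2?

-1

1. n0.off = 4  [given at root]
2. n1.off = 26  [S₀.off * -1 + 30]
3. n2.off = 12  [S₀.off * -1 + 38]
4. n3.acc = 26  [terminal]
5. n4.pre = false  [terminal]
6. n2.tag = -1  [S.off - 13]
7. n2.lab = 26  [d.acc]
8. n5.acc = 8  [terminal]
9. n6.pre = true  [terminal]
10. n1.tag = 8  [S₁.lab * -1 + 34]
11. n1.lab = 11  [S₁.lab - 15]
12. n7.pre = true  [terminal]
13. n0.tag = 1  [S₁.tag * 2 - 15]
14. n0.lab = 17  [S₁.lab + S₀.off + 2]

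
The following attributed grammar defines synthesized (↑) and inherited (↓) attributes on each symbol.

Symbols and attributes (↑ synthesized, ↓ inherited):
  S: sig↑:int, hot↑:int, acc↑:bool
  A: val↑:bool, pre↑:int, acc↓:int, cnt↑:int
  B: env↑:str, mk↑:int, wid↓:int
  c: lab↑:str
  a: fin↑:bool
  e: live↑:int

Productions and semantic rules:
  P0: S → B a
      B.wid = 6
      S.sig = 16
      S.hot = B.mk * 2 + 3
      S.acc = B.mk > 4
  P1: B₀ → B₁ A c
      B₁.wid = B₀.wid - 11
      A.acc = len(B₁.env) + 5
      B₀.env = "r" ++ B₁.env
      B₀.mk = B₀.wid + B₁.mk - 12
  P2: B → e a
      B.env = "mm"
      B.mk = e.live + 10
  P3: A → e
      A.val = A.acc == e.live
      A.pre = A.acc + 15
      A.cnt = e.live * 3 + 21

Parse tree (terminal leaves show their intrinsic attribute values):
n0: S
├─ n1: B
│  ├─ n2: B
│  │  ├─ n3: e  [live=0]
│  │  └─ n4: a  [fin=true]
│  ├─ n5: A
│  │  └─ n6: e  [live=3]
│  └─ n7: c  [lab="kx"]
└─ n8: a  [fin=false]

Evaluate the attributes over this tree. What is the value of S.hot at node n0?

11

1. n1.wid = 6  [6]
2. n2.wid = -5  [B₀.wid - 11]
3. n3.live = 0  [terminal]
4. n4.fin = true  [terminal]
5. n2.env = "mm"  ["mm"]
6. n2.mk = 10  [e.live + 10]
7. n5.acc = 7  [len(B₁.env) + 5]
8. n6.live = 3  [terminal]
9. n5.val = false  [A.acc == e.live]
10. n5.pre = 22  [A.acc + 15]
11. n5.cnt = 30  [e.live * 3 + 21]
12. n7.lab = "kx"  [terminal]
13. n1.env = "rmm"  ["r" ++ B₁.env]
14. n1.mk = 4  [B₀.wid + B₁.mk - 12]
15. n8.fin = false  [terminal]
16. n0.sig = 16  [16]
17. n0.hot = 11  [B.mk * 2 + 3]
18. n0.acc = false  [B.mk > 4]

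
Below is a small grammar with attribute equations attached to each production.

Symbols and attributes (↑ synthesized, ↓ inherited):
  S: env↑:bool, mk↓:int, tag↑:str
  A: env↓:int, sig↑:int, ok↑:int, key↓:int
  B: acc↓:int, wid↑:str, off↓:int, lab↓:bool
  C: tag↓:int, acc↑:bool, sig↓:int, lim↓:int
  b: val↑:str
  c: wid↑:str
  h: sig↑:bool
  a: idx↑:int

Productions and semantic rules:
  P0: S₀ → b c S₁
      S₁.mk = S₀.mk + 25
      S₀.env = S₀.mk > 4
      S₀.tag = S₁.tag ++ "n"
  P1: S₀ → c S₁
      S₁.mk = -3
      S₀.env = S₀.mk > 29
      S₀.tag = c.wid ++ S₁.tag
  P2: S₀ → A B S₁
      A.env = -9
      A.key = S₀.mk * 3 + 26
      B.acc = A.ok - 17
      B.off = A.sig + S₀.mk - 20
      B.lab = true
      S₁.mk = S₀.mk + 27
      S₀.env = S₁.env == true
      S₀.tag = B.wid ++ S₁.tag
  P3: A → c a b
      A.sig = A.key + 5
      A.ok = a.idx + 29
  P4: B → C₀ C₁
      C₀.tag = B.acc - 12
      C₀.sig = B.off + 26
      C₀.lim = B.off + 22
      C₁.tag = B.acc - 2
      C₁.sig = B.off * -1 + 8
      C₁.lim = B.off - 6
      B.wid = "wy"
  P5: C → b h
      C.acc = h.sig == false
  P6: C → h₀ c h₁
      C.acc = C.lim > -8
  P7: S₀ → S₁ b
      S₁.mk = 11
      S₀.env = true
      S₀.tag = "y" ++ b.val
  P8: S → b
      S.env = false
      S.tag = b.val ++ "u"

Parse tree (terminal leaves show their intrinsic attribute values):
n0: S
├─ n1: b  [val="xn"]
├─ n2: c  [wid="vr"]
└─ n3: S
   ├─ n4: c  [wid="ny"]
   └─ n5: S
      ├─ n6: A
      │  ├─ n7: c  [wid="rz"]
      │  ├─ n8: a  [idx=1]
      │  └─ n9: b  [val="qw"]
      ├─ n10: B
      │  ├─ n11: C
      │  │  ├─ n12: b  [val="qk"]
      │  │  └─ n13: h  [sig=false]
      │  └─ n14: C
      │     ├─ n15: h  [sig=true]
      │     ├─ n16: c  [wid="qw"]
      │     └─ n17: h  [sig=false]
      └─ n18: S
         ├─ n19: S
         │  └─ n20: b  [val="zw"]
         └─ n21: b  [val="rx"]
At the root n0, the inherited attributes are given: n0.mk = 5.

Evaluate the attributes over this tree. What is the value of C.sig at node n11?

25

1. n0.mk = 5  [given at root]
2. n1.val = "xn"  [terminal]
3. n2.wid = "vr"  [terminal]
4. n3.mk = 30  [S₀.mk + 25]
5. n4.wid = "ny"  [terminal]
6. n5.mk = -3  [-3]
7. n6.env = -9  [-9]
8. n6.key = 17  [S₀.mk * 3 + 26]
9. n7.wid = "rz"  [terminal]
10. n8.idx = 1  [terminal]
11. n9.val = "qw"  [terminal]
12. n6.sig = 22  [A.key + 5]
13. n6.ok = 30  [a.idx + 29]
14. n10.acc = 13  [A.ok - 17]
15. n10.off = -1  [A.sig + S₀.mk - 20]
16. n10.lab = true  [true]
17. n11.tag = 1  [B.acc - 12]
18. n11.sig = 25  [B.off + 26]
19. n11.lim = 21  [B.off + 22]
20. n12.val = "qk"  [terminal]
21. n13.sig = false  [terminal]
22. n11.acc = true  [h.sig == false]
23. n14.tag = 11  [B.acc - 2]
24. n14.sig = 9  [B.off * -1 + 8]
25. n14.lim = -7  [B.off - 6]
26. n15.sig = true  [terminal]
27. n16.wid = "qw"  [terminal]
28. n17.sig = false  [terminal]
29. n14.acc = true  [C.lim > -8]
30. n10.wid = "wy"  ["wy"]
31. n18.mk = 24  [S₀.mk + 27]
32. n19.mk = 11  [11]
33. n20.val = "zw"  [terminal]
34. n19.env = false  [false]
35. n19.tag = "zwu"  [b.val ++ "u"]
36. n21.val = "rx"  [terminal]
37. n18.env = true  [true]
38. n18.tag = "yrx"  ["y" ++ b.val]
39. n5.env = true  [S₁.env == true]
40. n5.tag = "wyyrx"  [B.wid ++ S₁.tag]
41. n3.env = true  [S₀.mk > 29]
42. n3.tag = "nywyyrx"  [c.wid ++ S₁.tag]
43. n0.env = true  [S₀.mk > 4]
44. n0.tag = "nywyyrxn"  [S₁.tag ++ "n"]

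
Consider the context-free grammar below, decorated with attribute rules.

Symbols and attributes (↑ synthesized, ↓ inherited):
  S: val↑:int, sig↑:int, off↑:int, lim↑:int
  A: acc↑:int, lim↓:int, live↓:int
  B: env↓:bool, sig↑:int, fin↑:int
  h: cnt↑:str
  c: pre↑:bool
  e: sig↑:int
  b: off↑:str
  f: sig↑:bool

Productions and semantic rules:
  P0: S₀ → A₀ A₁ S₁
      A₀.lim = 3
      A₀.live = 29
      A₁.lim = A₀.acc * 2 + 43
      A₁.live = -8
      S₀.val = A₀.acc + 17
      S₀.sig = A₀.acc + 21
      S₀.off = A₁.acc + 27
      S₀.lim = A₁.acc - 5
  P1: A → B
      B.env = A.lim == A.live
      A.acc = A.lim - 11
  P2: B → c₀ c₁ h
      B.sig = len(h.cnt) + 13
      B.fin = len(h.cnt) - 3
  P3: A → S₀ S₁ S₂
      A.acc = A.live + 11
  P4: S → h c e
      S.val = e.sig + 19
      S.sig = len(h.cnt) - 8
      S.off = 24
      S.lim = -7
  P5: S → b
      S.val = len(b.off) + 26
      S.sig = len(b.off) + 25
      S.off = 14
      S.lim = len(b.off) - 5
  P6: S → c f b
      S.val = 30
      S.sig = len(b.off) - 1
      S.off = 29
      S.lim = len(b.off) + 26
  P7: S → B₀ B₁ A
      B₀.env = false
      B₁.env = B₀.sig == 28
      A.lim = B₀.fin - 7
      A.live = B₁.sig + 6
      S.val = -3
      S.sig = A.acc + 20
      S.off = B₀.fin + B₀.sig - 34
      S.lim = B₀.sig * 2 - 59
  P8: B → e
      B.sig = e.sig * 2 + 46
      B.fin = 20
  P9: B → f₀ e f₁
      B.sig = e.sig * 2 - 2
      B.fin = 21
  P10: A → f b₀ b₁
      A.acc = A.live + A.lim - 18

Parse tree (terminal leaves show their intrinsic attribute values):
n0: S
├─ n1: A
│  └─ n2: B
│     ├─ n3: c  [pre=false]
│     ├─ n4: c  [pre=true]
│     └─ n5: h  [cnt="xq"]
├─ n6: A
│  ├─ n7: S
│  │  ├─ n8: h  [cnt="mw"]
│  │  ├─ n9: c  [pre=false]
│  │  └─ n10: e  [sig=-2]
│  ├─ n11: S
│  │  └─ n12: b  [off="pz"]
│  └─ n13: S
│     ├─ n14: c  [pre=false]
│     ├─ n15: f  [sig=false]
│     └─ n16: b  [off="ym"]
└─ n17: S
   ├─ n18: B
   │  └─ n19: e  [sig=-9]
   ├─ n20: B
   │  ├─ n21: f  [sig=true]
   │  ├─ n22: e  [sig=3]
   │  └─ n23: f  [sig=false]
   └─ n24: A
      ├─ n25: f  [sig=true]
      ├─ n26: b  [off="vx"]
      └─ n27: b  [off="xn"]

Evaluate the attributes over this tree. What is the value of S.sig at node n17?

1. n1.lim = 3  [3]
2. n1.live = 29  [29]
3. n2.env = false  [A.lim == A.live]
4. n3.pre = false  [terminal]
5. n4.pre = true  [terminal]
6. n5.cnt = "xq"  [terminal]
7. n2.sig = 15  [len(h.cnt) + 13]
8. n2.fin = -1  [len(h.cnt) - 3]
9. n1.acc = -8  [A.lim - 11]
10. n6.lim = 27  [A₀.acc * 2 + 43]
11. n6.live = -8  [-8]
12. n8.cnt = "mw"  [terminal]
13. n9.pre = false  [terminal]
14. n10.sig = -2  [terminal]
15. n7.val = 17  [e.sig + 19]
16. n7.sig = -6  [len(h.cnt) - 8]
17. n7.off = 24  [24]
18. n7.lim = -7  [-7]
19. n12.off = "pz"  [terminal]
20. n11.val = 28  [len(b.off) + 26]
21. n11.sig = 27  [len(b.off) + 25]
22. n11.off = 14  [14]
23. n11.lim = -3  [len(b.off) - 5]
24. n14.pre = false  [terminal]
25. n15.sig = false  [terminal]
26. n16.off = "ym"  [terminal]
27. n13.val = 30  [30]
28. n13.sig = 1  [len(b.off) - 1]
29. n13.off = 29  [29]
30. n13.lim = 28  [len(b.off) + 26]
31. n6.acc = 3  [A.live + 11]
32. n18.env = false  [false]
33. n19.sig = -9  [terminal]
34. n18.sig = 28  [e.sig * 2 + 46]
35. n18.fin = 20  [20]
36. n20.env = true  [B₀.sig == 28]
37. n21.sig = true  [terminal]
38. n22.sig = 3  [terminal]
39. n23.sig = false  [terminal]
40. n20.sig = 4  [e.sig * 2 - 2]
41. n20.fin = 21  [21]
42. n24.lim = 13  [B₀.fin - 7]
43. n24.live = 10  [B₁.sig + 6]
44. n25.sig = true  [terminal]
45. n26.off = "vx"  [terminal]
46. n27.off = "xn"  [terminal]
47. n24.acc = 5  [A.live + A.lim - 18]
48. n17.val = -3  [-3]
49. n17.sig = 25  [A.acc + 20]
50. n17.off = 14  [B₀.fin + B₀.sig - 34]
51. n17.lim = -3  [B₀.sig * 2 - 59]
52. n0.val = 9  [A₀.acc + 17]
53. n0.sig = 13  [A₀.acc + 21]
54. n0.off = 30  [A₁.acc + 27]
55. n0.lim = -2  [A₁.acc - 5]

25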